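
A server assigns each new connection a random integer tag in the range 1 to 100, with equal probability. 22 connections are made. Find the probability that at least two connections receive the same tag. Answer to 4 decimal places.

It's easier to compute the probability that all 22 are distinct.
P(all distinct) = 100/100 · 99/100 · ··· · 79/100 ≈ 0.0824.
So the probability of at least one match is 1 − 0.0824 = 0.9176.

0.9176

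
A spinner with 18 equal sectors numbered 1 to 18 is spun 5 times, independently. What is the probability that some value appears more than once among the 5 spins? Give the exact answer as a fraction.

P(all 5 different) = 18/18 · 17/18 · ··· · 14/18 = 1190/2187.
P(at least two equal) = 1 − 1190/2187 = 997/2187.

997/2187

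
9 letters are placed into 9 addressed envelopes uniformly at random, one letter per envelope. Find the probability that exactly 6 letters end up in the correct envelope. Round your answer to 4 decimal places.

Choose which 6 of the 9 are fixed: C(9,6) = 84 ways.
The remaining 3 must have no fixed point: D(3) = 2.
P = 84·2/362880 = 1/2160 ≈ 0.0005.

0.0005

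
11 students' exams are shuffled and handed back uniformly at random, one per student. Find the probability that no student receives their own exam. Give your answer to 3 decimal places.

This is the derangement probability: permutations of 11 with no fixed point.
D(11) = 11! · (1 − 1/1! + 1/2! − ··· + (−1)^11/11!) = 14684570.
P = 14684570/39916800 = 1468457/3991680 ≈ 0.368.

0.368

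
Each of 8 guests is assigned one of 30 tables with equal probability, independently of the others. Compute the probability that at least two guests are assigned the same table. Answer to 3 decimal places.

It's easier to compute the probability that all 8 are distinct.
P(all distinct) = 30/30 · 29/30 · ··· · 23/30 ≈ 0.360.
So the probability of at least one match is 1 − 0.360 = 0.640.

0.640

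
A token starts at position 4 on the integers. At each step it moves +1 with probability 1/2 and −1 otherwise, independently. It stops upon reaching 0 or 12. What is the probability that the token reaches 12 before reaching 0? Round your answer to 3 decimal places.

With a fair step, P(i) = ½P(i−1) + ½P(i+1) with P(0)=0, P(12)=1 has the linear solution P(i) = i/12.
P(4) = 4/12 = 1/3 ≈ 0.333.

0.333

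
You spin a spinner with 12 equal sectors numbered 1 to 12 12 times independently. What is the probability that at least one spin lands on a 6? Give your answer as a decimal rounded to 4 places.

P(no spin lands on a 6) = (11/12)^12 ≈ 0.3520.
P(at least one) = 1 − 0.3520 = 0.6480.

0.6480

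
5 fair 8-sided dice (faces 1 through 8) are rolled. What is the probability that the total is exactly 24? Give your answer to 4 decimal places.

0.0726

There are 8^5 = 32768 equally likely outcomes.
The number of ordered 5-tuples from {1,…,8} summing to 24 is 2380.
P(sum = 24) = 2380/32768 = 595/8192 ≈ 0.0726.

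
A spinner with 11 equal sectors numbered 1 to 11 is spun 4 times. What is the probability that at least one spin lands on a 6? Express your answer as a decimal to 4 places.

0.3170

P(no spin lands on a 6) = (10/11)^4 ≈ 0.6830.
P(at least one) = 1 − 0.6830 = 0.3170.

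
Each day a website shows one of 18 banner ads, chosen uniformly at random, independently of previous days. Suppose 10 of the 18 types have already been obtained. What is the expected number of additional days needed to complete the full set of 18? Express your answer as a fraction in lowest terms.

Starting from 10 distinct types, each trial gives a new one with probability (18−i)/18 when i types are held, so the wait for the next new type is 18/(18−i).
E = 18/8 + 18/7 + 18/6 + 18/5 + 18/4 + 18/3 + 18/2 + 18/1 = 6849/140.

6849/140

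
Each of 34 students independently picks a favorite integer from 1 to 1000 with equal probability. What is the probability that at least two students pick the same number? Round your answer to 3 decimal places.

0.433

It's easier to compute the probability that all 34 are distinct.
P(all distinct) = 1000/1000 · 999/1000 · ··· · 967/1000 ≈ 0.567.
So the probability of at least one match is 1 − 0.567 = 0.433.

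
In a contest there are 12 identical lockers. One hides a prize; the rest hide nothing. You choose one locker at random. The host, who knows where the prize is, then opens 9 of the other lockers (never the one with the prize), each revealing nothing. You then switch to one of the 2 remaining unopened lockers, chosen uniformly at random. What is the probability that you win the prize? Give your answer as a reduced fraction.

Your original locker holds the prize with probability 1/12, so the other 11 collectively hold it with probability 11/12.
The host can always find 9 empty lockers to open, so the reveals don't change that 11/12; it is now spread over the 2 remaining unopened lockers.
P(win by switching) = (11/12) · (1/2) = 11/24.

11/24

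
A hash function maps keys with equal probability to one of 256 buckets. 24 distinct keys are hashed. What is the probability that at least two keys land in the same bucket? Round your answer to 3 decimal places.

0.671

It's easier to compute the probability that all 24 are distinct.
P(all distinct) = 256/256 · 255/256 · ··· · 233/256 ≈ 0.329.
So the probability of at least one match is 1 − 0.329 = 0.671.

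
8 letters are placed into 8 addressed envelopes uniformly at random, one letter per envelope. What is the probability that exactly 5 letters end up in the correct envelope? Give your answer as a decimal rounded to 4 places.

0.0028

Choose which 5 of the 8 are fixed: C(8,5) = 56 ways.
The remaining 3 must have no fixed point: D(3) = 2.
P = 56·2/40320 = 1/360 ≈ 0.0028.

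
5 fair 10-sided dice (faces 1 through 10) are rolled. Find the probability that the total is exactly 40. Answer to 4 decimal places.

There are 10^5 = 100000 equally likely outcomes.
The number of ordered 5-tuples from {1,…,10} summing to 40 is 996.
P(sum = 40) = 996/100000 = 249/25000 ≈ 0.0100.

0.0100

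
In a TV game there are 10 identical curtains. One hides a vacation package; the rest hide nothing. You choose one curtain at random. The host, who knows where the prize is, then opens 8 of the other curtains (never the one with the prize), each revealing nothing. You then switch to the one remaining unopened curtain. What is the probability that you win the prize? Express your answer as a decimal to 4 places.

0.9000

Your original curtain holds the prize with probability 1/10, so the other 9 collectively hold it with probability 9/10.
The host can always find 8 empty curtains to open, so the reveals don't change that 9/10; it is now spread over the 1 remaining unopened curtain.
P(win by switching) = (9/10) · (1/1) = 9/10 ≈ 0.9000.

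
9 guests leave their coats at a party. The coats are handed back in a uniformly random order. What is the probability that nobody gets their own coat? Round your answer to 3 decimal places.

This is the derangement probability: permutations of 9 with no fixed point.
D(9) = 9! · (1 − 1/1! + 1/2! − ··· + (−1)^9/9!) = 133496.
P = 133496/362880 = 16687/45360 ≈ 0.368.

0.368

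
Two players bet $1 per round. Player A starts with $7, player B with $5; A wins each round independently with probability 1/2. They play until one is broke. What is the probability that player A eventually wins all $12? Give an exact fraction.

With a fair step, P(i) = ½P(i−1) + ½P(i+1) with P(0)=0, P(12)=1 has the linear solution P(i) = i/12.
P(7) = 7/12.

7/12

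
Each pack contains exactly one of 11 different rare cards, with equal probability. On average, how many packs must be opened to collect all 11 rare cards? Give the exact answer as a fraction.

83711/2520

After i distinct types are collected, each trial gives a new one with probability (11−i)/11, so the expected wait for the next new type is 11/(11−i).
E = 11/11 + 11/10 + 11/9 + 11/8 + 11/7 + 11/6 + 11/5 + 11/4 + 11/3 + 11/2 + 11/1 = 83711/2520.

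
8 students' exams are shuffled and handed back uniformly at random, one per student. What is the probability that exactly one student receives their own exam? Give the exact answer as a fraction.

Choose which one is fixed: C(8,1) = 8 ways.
The remaining 7 must have no fixed point: D(7) = 1854.
P = 8·1854/40320 = 103/280.

103/280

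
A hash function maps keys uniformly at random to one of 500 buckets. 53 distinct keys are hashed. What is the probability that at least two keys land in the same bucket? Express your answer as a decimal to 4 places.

It's easier to compute the probability that all 53 are distinct.
P(all distinct) = 500/500 · 499/500 · ··· · 448/500 ≈ 0.0574.
So the probability of at least one match is 1 − 0.0574 = 0.9426.

0.9426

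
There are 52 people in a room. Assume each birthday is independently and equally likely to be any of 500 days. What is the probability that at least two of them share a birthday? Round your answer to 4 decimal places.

It's easier to compute the probability that all 52 are distinct.
P(all distinct) = 500/500 · 499/500 · ··· · 449/500 ≈ 0.0641.
So the probability of at least one match is 1 − 0.0641 = 0.9359.

0.9359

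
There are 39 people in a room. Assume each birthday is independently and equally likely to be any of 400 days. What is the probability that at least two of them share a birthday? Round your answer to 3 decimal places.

0.853

It's easier to compute the probability that all 39 are distinct.
P(all distinct) = 400/400 · 399/400 · ··· · 362/400 ≈ 0.147.
So the probability of at least one match is 1 − 0.147 = 0.853.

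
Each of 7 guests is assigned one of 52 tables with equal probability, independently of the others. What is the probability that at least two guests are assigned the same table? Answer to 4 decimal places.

0.3441

It's easier to compute the probability that all 7 are distinct.
P(all distinct) = 52/52 · 51/52 · ··· · 46/52 ≈ 0.6559.
So the probability of at least one match is 1 − 0.6559 = 0.3441.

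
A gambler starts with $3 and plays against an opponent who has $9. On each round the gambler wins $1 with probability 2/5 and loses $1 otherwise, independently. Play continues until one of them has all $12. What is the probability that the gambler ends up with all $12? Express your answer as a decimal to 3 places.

0.018

Let r = q/p = (3/5)/(2/5) = 3/2. The recurrence P(i) = p·P(i+1) + q·P(i−1) with P(0)=0, P(12)=1 gives P(i) = (1 − r^i)/(1 − r^12).
P(3) = (1 − (3/2)^3) / (1 − (3/2)^12) = 512/27755 ≈ 0.018.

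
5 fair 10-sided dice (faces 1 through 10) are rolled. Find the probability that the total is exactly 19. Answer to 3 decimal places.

There are 10^5 = 100000 equally likely outcomes.
The number of ordered 5-tuples from {1,…,10} summing to 19 is 2710.
P(sum = 19) = 2710/100000 = 271/10000 ≈ 0.027.

0.027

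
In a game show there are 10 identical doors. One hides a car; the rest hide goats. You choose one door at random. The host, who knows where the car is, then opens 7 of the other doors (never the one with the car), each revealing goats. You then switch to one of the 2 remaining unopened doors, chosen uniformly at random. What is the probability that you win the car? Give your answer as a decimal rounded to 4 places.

Your original door holds the car with probability 1/10, so the other 9 collectively hold it with probability 9/10.
The host can always find 7 empty doors to open, so the reveals don't change that 9/10; it is now spread over the 2 remaining unopened doors.
P(win by switching) = (9/10) · (1/2) = 9/20 ≈ 0.4500.

0.4500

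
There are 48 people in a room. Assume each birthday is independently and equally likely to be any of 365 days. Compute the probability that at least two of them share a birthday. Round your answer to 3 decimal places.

It's easier to compute the probability that all 48 are distinct.
P(all distinct) = 365/365 · 364/365 · ··· · 318/365 ≈ 0.039.
So the probability of at least one match is 1 − 0.039 = 0.961.

0.961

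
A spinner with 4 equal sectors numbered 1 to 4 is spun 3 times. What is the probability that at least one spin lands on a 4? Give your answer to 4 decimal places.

P(no spin lands on a 4) = (3/4)^3 ≈ 0.4219.
P(at least one) = 1 − 0.4219 = 0.5781.

0.5781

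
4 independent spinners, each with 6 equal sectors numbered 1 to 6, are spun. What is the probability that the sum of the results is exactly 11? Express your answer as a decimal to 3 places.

0.080

There are 6^4 = 1296 equally likely outcomes.
The number of ordered 4-tuples from {1,…,6} summing to 11 is 104.
P(sum = 11) = 104/1296 = 13/162 ≈ 0.080.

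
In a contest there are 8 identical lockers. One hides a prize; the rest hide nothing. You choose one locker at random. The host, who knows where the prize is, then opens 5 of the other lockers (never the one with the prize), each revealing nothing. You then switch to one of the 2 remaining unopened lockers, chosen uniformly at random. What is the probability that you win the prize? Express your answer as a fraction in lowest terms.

7/16

Your original locker holds the prize with probability 1/8, so the other 7 collectively hold it with probability 7/8.
The host can always find 5 empty lockers to open, so the reveals don't change that 7/8; it is now spread over the 2 remaining unopened lockers.
P(win by switching) = (7/8) · (1/2) = 7/16.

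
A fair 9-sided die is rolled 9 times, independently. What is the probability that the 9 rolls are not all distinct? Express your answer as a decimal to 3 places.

P(all 9 different) = 9/9 · 8/9 · ··· · 1/9 ≈ 0.001.
P(at least two equal) = 1 − 0.001 = 0.999.

0.999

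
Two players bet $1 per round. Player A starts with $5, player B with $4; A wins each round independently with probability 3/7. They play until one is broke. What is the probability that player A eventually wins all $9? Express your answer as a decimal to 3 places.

0.261

Let r = q/p = (4/7)/(3/7) = 4/3. The recurrence P(i) = p·P(i+1) + q·P(i−1) with P(0)=0, P(9)=1 gives P(i) = (1 − r^i)/(1 − r^9).
P(5) = (1 − (4/3)^5) / (1 − (4/3)^9) = 63261/242461 ≈ 0.261.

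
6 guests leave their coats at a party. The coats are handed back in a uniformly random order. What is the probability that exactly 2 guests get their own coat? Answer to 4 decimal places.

Choose which 2 of the 6 are fixed: C(6,2) = 15 ways.
The remaining 4 must have no fixed point: D(4) = 9.
P = 15·9/720 = 3/16 ≈ 0.1875.

0.1875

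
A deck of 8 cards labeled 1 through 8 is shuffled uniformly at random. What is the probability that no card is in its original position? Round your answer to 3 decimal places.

This is the derangement probability: permutations of 8 with no fixed point.
D(8) = 8! · (1 − 1/1! + 1/2! − ··· + (−1)^8/8!) = 14833.
P = 14833/40320 = 2119/5760 ≈ 0.368.

0.368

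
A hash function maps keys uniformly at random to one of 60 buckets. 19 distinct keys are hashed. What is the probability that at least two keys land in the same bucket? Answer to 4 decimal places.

It's easier to compute the probability that all 19 are distinct.
P(all distinct) = 60/60 · 59/60 · ··· · 42/60 ≈ 0.0408.
So the probability of at least one match is 1 − 0.0408 = 0.9592.

0.9592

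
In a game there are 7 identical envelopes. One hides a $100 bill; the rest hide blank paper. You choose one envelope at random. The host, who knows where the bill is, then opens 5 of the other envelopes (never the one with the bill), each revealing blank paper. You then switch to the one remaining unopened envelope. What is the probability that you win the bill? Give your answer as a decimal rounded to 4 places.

0.8571

Your original envelope holds the bill with probability 1/7, so the other 6 collectively hold it with probability 6/7.
The host can always find 5 empty envelopes to open, so the reveals don't change that 6/7; it is now spread over the 1 remaining unopened envelope.
P(win by switching) = (6/7) · (1/1) = 6/7 ≈ 0.8571.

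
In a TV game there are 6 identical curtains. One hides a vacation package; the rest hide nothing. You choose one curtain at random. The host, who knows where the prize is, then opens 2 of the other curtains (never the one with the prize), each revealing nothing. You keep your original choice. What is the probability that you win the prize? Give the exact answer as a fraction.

1/6

The host can always open 2 empty curtains regardless of your choice, so the reveals give no information about your original curtain.
P(win by staying) = 1/6.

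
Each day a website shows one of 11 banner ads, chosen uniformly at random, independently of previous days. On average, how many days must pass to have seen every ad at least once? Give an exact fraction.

83711/2520

After i distinct types are collected, each trial gives a new one with probability (11−i)/11, so the expected wait for the next new type is 11/(11−i).
E = 11/11 + 11/10 + 11/9 + 11/8 + 11/7 + 11/6 + 11/5 + 11/4 + 11/3 + 11/2 + 11/1 = 83711/2520.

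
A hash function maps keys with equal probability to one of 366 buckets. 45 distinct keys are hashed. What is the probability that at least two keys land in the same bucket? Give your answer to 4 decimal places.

0.9405

It's easier to compute the probability that all 45 are distinct.
P(all distinct) = 366/366 · 365/366 · ··· · 322/366 ≈ 0.0595.
So the probability of at least one match is 1 − 0.0595 = 0.9405.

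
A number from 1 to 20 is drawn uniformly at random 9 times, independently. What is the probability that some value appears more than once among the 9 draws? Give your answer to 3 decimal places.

0.881

P(all 9 different) = 20/20 · 19/20 · ··· · 12/20 ≈ 0.119.
P(at least two equal) = 1 − 0.119 = 0.881.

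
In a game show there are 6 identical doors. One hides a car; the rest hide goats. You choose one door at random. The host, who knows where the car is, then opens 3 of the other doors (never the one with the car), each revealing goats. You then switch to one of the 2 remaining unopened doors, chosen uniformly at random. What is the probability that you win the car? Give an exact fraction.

5/12

Your original door holds the car with probability 1/6, so the other 5 collectively hold it with probability 5/6.
The host can always find 3 empty doors to open, so the reveals don't change that 5/6; it is now spread over the 2 remaining unopened doors.
P(win by switching) = (5/6) · (1/2) = 5/12.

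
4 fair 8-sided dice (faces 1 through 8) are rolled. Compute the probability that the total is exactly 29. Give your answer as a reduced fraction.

There are 8^4 = 4096 equally likely outcomes.
The number of ordered 4-tuples from {1,…,8} summing to 29 is 20.
P(sum = 29) = 20/4096 = 5/1024.

5/1024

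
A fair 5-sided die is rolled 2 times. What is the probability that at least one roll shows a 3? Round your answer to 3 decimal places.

P(no roll shows a 3) = (4/5)^2 ≈ 0.640.
P(at least one) = 1 − 0.640 = 0.360.

0.360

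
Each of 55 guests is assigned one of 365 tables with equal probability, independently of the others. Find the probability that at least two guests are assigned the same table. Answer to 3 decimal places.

0.986

It's easier to compute the probability that all 55 are distinct.
P(all distinct) = 365/365 · 364/365 · ··· · 311/365 ≈ 0.014.
So the probability of at least one match is 1 − 0.014 = 0.986.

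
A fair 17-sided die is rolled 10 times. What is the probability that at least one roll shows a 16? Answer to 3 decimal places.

0.455

P(no roll shows a 16) = (16/17)^10 ≈ 0.545.
P(at least one) = 1 − 0.545 = 0.455.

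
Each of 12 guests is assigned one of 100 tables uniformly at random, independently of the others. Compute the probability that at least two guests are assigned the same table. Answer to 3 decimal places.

0.497

It's easier to compute the probability that all 12 are distinct.
P(all distinct) = 100/100 · 99/100 · ··· · 89/100 ≈ 0.503.
So the probability of at least one match is 1 − 0.503 = 0.497.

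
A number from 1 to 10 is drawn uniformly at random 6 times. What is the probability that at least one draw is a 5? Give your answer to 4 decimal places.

P(no draw is a 5) = (9/10)^6 ≈ 0.5314.
P(at least one) = 1 − 0.5314 = 0.4686.

0.4686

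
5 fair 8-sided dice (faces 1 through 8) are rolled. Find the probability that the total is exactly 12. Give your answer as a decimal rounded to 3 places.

0.010

There are 8^5 = 32768 equally likely outcomes.
The number of ordered 5-tuples from {1,…,8} summing to 12 is 330.
P(sum = 12) = 330/32768 = 165/16384 ≈ 0.010.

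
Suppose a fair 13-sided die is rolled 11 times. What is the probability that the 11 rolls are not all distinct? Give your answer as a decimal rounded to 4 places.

0.9983

P(all 11 different) = 13/13 · 12/13 · ··· · 3/13 ≈ 0.0017.
P(at least two equal) = 1 − 0.0017 = 0.9983.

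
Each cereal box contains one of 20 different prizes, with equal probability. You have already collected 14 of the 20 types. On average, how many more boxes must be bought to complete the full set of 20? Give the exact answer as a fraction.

Starting from 14 distinct types, each trial gives a new one with probability (20−i)/20 when i types are held, so the wait for the next new type is 20/(20−i).
E = 20/6 + 20/5 + 20/4 + 20/3 + 20/2 + 20/1 = 49.

49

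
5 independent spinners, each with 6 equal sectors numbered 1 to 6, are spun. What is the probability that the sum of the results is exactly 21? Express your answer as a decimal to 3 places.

0.069

There are 6^5 = 7776 equally likely outcomes.
The number of ordered 5-tuples from {1,…,6} summing to 21 is 540.
P(sum = 21) = 540/7776 = 5/72 ≈ 0.069.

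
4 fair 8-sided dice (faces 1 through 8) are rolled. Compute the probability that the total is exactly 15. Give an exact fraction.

There are 8^4 = 4096 equally likely outcomes.
The number of ordered 4-tuples from {1,…,8} summing to 15 is 284.
P(sum = 15) = 284/4096 = 71/1024.

71/1024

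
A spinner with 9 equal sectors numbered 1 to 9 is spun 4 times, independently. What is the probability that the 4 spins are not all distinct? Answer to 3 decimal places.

P(all 4 different) = 9/9 · 8/9 · ··· · 6/9 ≈ 0.461.
P(at least two equal) = 1 − 0.461 = 0.539.

0.539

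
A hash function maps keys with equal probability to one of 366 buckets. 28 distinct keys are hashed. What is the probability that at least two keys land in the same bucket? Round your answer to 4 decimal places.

It's easier to compute the probability that all 28 are distinct.
P(all distinct) = 366/366 · 365/366 · ··· · 339/366 ≈ 0.3466.
So the probability of at least one match is 1 − 0.3466 = 0.6534.

0.6534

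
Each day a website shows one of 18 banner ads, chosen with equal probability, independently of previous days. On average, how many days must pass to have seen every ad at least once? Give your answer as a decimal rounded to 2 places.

After i distinct types are collected, each trial gives a new one with probability (18−i)/18, so the expected wait for the next new type is 18/(18−i).
E = 18/18 + 18/17 + 18/16 + 18/15 + 18/14 + 18/13 + 18/12 + 18/11 + 18/10 + 18/9 + 18/8 + 18/7 + 18/6 + 18/5 + 18/4 + 18/3 + 18/2 + 18/1 = 42822903/680680 ≈ 62.91.

62.91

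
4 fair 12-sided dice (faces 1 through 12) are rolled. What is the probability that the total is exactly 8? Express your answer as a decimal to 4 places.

0.0017

There are 12^4 = 20736 equally likely outcomes.
The number of ordered 4-tuples from {1,…,12} summing to 8 is 35.
P(sum = 8) = 35/20736 ≈ 0.0017.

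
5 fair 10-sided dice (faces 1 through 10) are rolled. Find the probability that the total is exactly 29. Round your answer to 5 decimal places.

0.05875

There are 10^5 = 100000 equally likely outcomes.
The number of ordered 5-tuples from {1,…,10} summing to 29 is 5875.
P(sum = 29) = 5875/100000 = 47/800 ≈ 0.05875.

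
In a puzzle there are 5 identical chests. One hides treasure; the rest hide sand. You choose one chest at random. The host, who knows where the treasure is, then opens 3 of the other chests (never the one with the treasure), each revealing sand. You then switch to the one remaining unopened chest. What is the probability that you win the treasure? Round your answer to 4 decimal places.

0.8000

Your original chest holds the treasure with probability 1/5, so the other 4 collectively hold it with probability 4/5.
The host can always find 3 empty chests to open, so the reveals don't change that 4/5; it is now spread over the 1 remaining unopened chest.
P(win by switching) = (4/5) · (1/1) = 4/5 ≈ 0.8000.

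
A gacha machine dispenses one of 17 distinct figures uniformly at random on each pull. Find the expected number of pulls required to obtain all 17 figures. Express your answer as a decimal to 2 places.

58.47

After i distinct types are collected, each trial gives a new one with probability (17−i)/17, so the expected wait for the next new type is 17/(17−i).
E = 17/17 + 17/16 + 17/15 + 17/14 + 17/13 + 17/12 + 17/11 + 17/10 + 17/9 + 17/8 + 17/7 + 17/6 + 17/5 + 17/4 + 17/3 + 17/2 + 17/1 = 42142223/720720 ≈ 58.47.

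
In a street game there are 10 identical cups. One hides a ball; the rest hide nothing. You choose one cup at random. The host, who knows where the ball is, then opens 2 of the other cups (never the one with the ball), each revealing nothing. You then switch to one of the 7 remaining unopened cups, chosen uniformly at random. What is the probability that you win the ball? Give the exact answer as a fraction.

Your original cup holds the ball with probability 1/10, so the other 9 collectively hold it with probability 9/10.
The host can always find 2 empty cups to open, so the reveals don't change that 9/10; it is now spread over the 7 remaining unopened cups.
P(win by switching) = (9/10) · (1/7) = 9/70.

9/70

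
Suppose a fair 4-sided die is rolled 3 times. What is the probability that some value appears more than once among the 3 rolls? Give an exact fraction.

5/8

P(all 3 different) = 4/4 · 3/4 · ··· · 2/4 = 3/8.
P(at least two equal) = 1 − 3/8 = 5/8.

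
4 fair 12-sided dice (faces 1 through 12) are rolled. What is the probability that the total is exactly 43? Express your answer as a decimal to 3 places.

There are 12^4 = 20736 equally likely outcomes.
The number of ordered 4-tuples from {1,…,12} summing to 43 is 56.
P(sum = 43) = 56/20736 = 7/2592 ≈ 0.003.

0.003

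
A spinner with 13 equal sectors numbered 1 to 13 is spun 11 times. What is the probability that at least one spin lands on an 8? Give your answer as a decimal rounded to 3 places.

P(no spin lands on an 8) = (12/13)^11 ≈ 0.415.
P(at least one) = 1 − 0.415 = 0.585.

0.585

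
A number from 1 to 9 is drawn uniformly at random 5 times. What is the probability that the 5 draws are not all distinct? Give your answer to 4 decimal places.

0.7439

P(all 5 different) = 9/9 · 8/9 · ··· · 5/9 ≈ 0.2561.
P(at least two equal) = 1 − 0.2561 = 0.7439.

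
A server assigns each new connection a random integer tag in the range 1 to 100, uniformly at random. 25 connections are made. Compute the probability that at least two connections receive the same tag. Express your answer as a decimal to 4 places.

It's easier to compute the probability that all 25 are distinct.
P(all distinct) = 100/100 · 99/100 · ··· · 76/100 ≈ 0.0376.
So the probability of at least one match is 1 − 0.0376 = 0.9624.

0.9624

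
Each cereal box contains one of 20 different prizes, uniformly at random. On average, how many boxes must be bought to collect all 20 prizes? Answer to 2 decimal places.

After i distinct types are collected, each trial gives a new one with probability (20−i)/20, so the expected wait for the next new type is 20/(20−i).
E = 20/20 + 20/19 + 20/18 + 20/17 + 20/16 + 20/15 + 20/14 + 20/13 + 20/12 + 20/11 + 20/10 + 20/9 + 20/8 + 20/7 + 20/6 + 20/5 + 20/4 + 20/3 + 20/2 + 20/1 = 279175675/3879876 ≈ 71.95.

71.95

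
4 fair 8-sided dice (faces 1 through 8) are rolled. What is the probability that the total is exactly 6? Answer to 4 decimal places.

0.0024

There are 8^4 = 4096 equally likely outcomes.
The number of ordered 4-tuples from {1,…,8} summing to 6 is 10.
P(sum = 6) = 10/4096 = 5/2048 ≈ 0.0024.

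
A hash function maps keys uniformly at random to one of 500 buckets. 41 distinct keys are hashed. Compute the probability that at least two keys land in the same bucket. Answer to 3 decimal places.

0.815

It's easier to compute the probability that all 41 are distinct.
P(all distinct) = 500/500 · 499/500 · ··· · 460/500 ≈ 0.185.
So the probability of at least one match is 1 − 0.185 = 0.815.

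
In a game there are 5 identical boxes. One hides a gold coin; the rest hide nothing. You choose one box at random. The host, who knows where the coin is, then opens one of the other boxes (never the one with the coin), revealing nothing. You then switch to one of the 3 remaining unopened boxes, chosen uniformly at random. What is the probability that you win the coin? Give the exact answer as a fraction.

Your original box holds the coin with probability 1/5, so the other 4 collectively hold it with probability 4/5.
The host can always find an empty box to open, so this doesn't change that 4/5; it is now spread over the 3 remaining unopened boxes.
P(win by switching) = (4/5) · (1/3) = 4/15.

4/15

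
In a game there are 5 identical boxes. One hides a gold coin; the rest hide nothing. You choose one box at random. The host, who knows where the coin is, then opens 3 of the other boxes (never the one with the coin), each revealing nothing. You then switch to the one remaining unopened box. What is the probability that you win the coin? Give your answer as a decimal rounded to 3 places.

Your original box holds the coin with probability 1/5, so the other 4 collectively hold it with probability 4/5.
The host can always find 3 empty boxes to open, so the reveals don't change that 4/5; it is now spread over the 1 remaining unopened box.
P(win by switching) = (4/5) · (1/1) = 4/5 ≈ 0.800.

0.800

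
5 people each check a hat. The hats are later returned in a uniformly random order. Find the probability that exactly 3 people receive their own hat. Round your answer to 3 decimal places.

Choose which 3 of the 5 are fixed: C(5,3) = 10 ways.
The remaining 2 must have no fixed point: D(2) = 1.
P = 10·1/120 = 1/12 ≈ 0.083.

0.083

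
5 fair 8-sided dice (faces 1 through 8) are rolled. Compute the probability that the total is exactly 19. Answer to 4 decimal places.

There are 8^5 = 32768 equally likely outcomes.
The number of ordered 5-tuples from {1,…,8} summing to 19 is 2010.
P(sum = 19) = 2010/32768 = 1005/16384 ≈ 0.0613.

0.0613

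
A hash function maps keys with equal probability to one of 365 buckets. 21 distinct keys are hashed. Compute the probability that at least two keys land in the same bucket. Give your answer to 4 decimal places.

0.4437

It's easier to compute the probability that all 21 are distinct.
P(all distinct) = 365/365 · 364/365 · ··· · 345/365 ≈ 0.5563.
So the probability of at least one match is 1 − 0.5563 = 0.4437.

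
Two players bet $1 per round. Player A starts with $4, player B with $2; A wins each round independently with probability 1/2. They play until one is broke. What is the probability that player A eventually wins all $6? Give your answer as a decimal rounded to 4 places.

0.6667

With a fair step, P(i) = ½P(i−1) + ½P(i+1) with P(0)=0, P(6)=1 has the linear solution P(i) = i/6.
P(4) = 4/6 = 2/3 ≈ 0.6667.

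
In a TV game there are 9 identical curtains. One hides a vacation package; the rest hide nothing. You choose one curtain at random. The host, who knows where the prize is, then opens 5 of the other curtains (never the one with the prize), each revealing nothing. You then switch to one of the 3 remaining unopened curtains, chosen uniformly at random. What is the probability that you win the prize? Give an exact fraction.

8/27

Your original curtain holds the prize with probability 1/9, so the other 8 collectively hold it with probability 8/9.
The host can always find 5 empty curtains to open, so the reveals don't change that 8/9; it is now spread over the 3 remaining unopened curtains.
P(win by switching) = (8/9) · (1/3) = 8/27.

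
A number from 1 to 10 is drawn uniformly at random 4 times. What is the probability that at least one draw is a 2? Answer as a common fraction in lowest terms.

3439/10000

P(no draw is a 2) = (9/10)^4 = 6561/10000.
P(at least one) = 1 − 6561/10000 = 3439/10000.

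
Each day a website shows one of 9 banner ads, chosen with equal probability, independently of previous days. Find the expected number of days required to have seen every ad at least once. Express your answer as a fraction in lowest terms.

7129/280

After i distinct types are collected, each trial gives a new one with probability (9−i)/9, so the expected wait for the next new type is 9/(9−i).
E = 9/9 + 9/8 + 9/7 + 9/6 + 9/5 + 9/4 + 9/3 + 9/2 + 9/1 = 7129/280.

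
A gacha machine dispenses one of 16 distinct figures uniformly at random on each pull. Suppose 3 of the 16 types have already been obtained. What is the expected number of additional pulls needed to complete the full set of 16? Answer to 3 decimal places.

Starting from 3 distinct types, each trial gives a new one with probability (16−i)/16 when i types are held, so the wait for the next new type is 16/(16−i).
E = 16/13 + 16/12 + 16/11 + 16/10 + 16/9 + 16/8 + 16/7 + 16/6 + 16/5 + 16/4 + 16/3 + 16/2 + 16/1 = 2291986/45045 ≈ 50.882.

50.882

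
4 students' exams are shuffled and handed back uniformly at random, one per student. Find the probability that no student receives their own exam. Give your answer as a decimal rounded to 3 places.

0.375

This is the derangement probability: permutations of 4 with no fixed point.
D(4) = 4! · (1 − 1/1! + 1/2! − ··· + (−1)^4/4!) = 9.
P = 9/24 = 3/8 ≈ 0.375.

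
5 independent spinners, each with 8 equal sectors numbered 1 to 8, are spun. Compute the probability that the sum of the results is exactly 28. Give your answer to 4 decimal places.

0.0449

There are 8^5 = 32768 equally likely outcomes.
The number of ordered 5-tuples from {1,…,8} summing to 28 is 1470.
P(sum = 28) = 1470/32768 = 735/16384 ≈ 0.0449.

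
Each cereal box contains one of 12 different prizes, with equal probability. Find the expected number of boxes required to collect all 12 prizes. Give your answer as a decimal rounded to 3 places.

After i distinct types are collected, each trial gives a new one with probability (12−i)/12, so the expected wait for the next new type is 12/(12−i).
E = 12/12 + 12/11 + 12/10 + 12/9 + 12/8 + 12/7 + 12/6 + 12/5 + 12/4 + 12/3 + 12/2 + 12/1 = 86021/2310 ≈ 37.239.

37.239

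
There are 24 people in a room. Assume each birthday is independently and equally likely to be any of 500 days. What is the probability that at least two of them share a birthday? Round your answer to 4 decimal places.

It's easier to compute the probability that all 24 are distinct.
P(all distinct) = 500/500 · 499/500 · ··· · 477/500 ≈ 0.5707.
So the probability of at least one match is 1 − 0.5707 = 0.4293.

0.4293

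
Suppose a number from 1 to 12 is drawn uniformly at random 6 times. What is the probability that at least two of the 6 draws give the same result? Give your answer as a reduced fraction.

P(all 6 different) = 12/12 · 11/12 · ··· · 7/12 = 385/1728.
P(at least two equal) = 1 − 385/1728 = 1343/1728.

1343/1728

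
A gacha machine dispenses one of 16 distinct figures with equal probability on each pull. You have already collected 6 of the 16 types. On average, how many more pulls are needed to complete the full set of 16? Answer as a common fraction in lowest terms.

14762/315

Starting from 6 distinct types, each trial gives a new one with probability (16−i)/16 when i types are held, so the wait for the next new type is 16/(16−i).
E = 16/10 + 16/9 + 16/8 + 16/7 + 16/6 + 16/5 + 16/4 + 16/3 + 16/2 + 16/1 = 14762/315.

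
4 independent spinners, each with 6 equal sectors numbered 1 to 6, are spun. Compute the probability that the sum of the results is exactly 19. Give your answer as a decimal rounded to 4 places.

0.0432

There are 6^4 = 1296 equally likely outcomes.
The number of ordered 4-tuples from {1,…,6} summing to 19 is 56.
P(sum = 19) = 56/1296 = 7/162 ≈ 0.0432.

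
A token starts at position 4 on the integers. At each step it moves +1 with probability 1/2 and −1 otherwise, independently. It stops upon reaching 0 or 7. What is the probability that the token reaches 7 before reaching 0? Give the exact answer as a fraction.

With a fair step, P(i) = ½P(i−1) + ½P(i+1) with P(0)=0, P(7)=1 has the linear solution P(i) = i/7.
P(4) = 4/7.

4/7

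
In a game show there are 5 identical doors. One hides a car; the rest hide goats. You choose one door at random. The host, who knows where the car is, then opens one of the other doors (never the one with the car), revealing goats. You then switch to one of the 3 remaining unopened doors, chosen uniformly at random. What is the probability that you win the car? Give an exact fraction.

4/15

Your original door holds the car with probability 1/5, so the other 4 collectively hold it with probability 4/5.
The host can always find an empty door to open, so this doesn't change that 4/5; it is now spread over the 3 remaining unopened doors.
P(win by switching) = (4/5) · (1/3) = 4/15.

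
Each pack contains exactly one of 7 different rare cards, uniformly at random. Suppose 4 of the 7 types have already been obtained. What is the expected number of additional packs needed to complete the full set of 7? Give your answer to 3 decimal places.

Starting from 4 distinct types, each trial gives a new one with probability (7−i)/7 when i types are held, so the wait for the next new type is 7/(7−i).
E = 7/3 + 7/2 + 7/1 = 77/6 ≈ 12.833.

12.833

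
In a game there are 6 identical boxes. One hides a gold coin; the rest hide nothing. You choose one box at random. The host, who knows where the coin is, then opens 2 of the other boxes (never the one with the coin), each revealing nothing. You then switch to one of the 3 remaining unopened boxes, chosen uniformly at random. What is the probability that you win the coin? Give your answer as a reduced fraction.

Your original box holds the coin with probability 1/6, so the other 5 collectively hold it with probability 5/6.
The host can always find 2 empty boxes to open, so the reveals don't change that 5/6; it is now spread over the 3 remaining unopened boxes.
P(win by switching) = (5/6) · (1/3) = 5/18.

5/18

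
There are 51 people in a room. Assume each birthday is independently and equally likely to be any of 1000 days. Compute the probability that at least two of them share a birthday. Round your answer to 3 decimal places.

0.727

It's easier to compute the probability that all 51 are distinct.
P(all distinct) = 1000/1000 · 999/1000 · ··· · 950/1000 ≈ 0.273.
So the probability of at least one match is 1 − 0.273 = 0.727.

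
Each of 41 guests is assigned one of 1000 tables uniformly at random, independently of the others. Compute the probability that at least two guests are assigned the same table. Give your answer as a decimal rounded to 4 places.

0.5645

It's easier to compute the probability that all 41 are distinct.
P(all distinct) = 1000/1000 · 999/1000 · ··· · 960/1000 ≈ 0.4355.
So the probability of at least one match is 1 − 0.4355 = 0.5645.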